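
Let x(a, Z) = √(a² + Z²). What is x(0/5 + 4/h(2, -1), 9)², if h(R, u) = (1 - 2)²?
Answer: 97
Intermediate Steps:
h(R, u) = 1 (h(R, u) = (-1)² = 1)
x(a, Z) = √(Z² + a²)
x(0/5 + 4/h(2, -1), 9)² = (√(9² + (0/5 + 4/1)²))² = (√(81 + (0*(⅕) + 4*1)²))² = (√(81 + (0 + 4)²))² = (√(81 + 4²))² = (√(81 + 16))² = (√97)² = 97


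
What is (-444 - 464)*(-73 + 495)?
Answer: -383176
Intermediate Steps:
(-444 - 464)*(-73 + 495) = -908*422 = -383176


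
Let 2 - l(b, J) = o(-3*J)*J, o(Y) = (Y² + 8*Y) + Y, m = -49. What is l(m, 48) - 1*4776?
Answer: -937894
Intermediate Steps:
o(Y) = Y² + 9*Y
l(b, J) = 2 + 3*J²*(9 - 3*J) (l(b, J) = 2 - (-3*J)*(9 - 3*J)*J = 2 - (-3*J*(9 - 3*J))*J = 2 - (-3)*J²*(9 - 3*J) = 2 + 3*J²*(9 - 3*J))
l(m, 48) - 1*4776 = (2 + 9*48²*(3 - 1*48)) - 1*4776 = (2 + 9*2304*(3 - 48)) - 4776 = (2 + 9*2304*(-45)) - 4776 = (2 - 933120) - 4776 = -933118 - 4776 = -937894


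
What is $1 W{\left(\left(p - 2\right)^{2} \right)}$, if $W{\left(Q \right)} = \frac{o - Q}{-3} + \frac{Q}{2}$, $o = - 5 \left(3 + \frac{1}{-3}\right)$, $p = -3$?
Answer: $\frac{455}{18} \approx 25.278$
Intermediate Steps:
$o = - \frac{40}{3}$ ($o = - 5 \left(3 - \frac{1}{3}\right) = \left(-5\right) \frac{8}{3} = - \frac{40}{3} \approx -13.333$)
$W{\left(Q \right)} = \frac{40}{9} + \frac{5 Q}{6}$ ($W{\left(Q \right)} = \frac{- \frac{40}{3} - Q}{-3} + \frac{Q}{2} = \left(- \frac{40}{3} - Q\right) \left(- \frac{1}{3}\right) + Q \frac{1}{2} = \left(\frac{40}{9} + \frac{Q}{3}\right) + \frac{Q}{2} = \frac{40}{9} + \frac{5 Q}{6}$)
$1 W{\left(\left(p - 2\right)^{2} \right)} = 1 \left(\frac{40}{9} + \frac{5 \left(-3 - 2\right)^{2}}{6}\right) = 1 \left(\frac{40}{9} + \frac{5 \left(-5\right)^{2}}{6}\right) = 1 \left(\frac{40}{9} + \frac{5}{6} \cdot 25\right) = 1 \left(\frac{40}{9} + \frac{125}{6}\right) = 1 \cdot \frac{455}{18} = \frac{455}{18}$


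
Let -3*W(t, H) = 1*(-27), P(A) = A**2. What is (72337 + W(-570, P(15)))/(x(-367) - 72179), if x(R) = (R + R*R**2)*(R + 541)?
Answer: -72346/8601106199 ≈ -8.4112e-6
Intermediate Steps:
x(R) = (541 + R)*(R + R**3) (x(R) = (R + R**3)*(541 + R) = (541 + R)*(R + R**3))
W(t, H) = 9 (W(t, H) = -(-27)/3 = -1/3*(-27) = 9)
(72337 + W(-570, P(15)))/(x(-367) - 72179) = (72337 + 9)/(-367*(541 - 367 + (-367)**3 + 541*(-367)**2) - 72179) = 72346/(-367*(541 - 367 - 49430863 + 541*134689) - 72179) = 72346/(-367*(541 - 367 - 49430863 + 72866749) - 72179) = 72346/(-367*23436060 - 72179) = 72346/(-8601034020 - 72179) = 72346/(-8601106199) = 72346*(-1/8601106199) = -72346/8601106199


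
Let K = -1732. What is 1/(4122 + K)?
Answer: 1/2390 ≈ 0.00041841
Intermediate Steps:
1/(4122 + K) = 1/(4122 - 1732) = 1/2390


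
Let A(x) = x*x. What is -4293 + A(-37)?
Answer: -2924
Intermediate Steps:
A(x) = x**2
-4293 + A(-37) = -4293 + (-37)**2 = -4293 + 1369 = -2924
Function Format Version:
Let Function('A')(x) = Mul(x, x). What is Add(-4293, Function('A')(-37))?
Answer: -2924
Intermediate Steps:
Function('A')(x) = Pow(x, 2)
Add(-4293, Function('A')(-37)) = Add(-4293, Pow(-37, 2)) = Add(-4293, 1369) = -2924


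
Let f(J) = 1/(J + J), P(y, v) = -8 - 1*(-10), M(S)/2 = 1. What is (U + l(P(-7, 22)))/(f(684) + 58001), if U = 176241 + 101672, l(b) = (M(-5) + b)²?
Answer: 380206872/79345369 ≈ 4.7918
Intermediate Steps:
M(S) = 2 (M(S) = 2*1 = 2)
P(y, v) = 2 (P(y, v) = -8 + 10 = 2)
l(b) = (2 + b)²
f(J) = 1/(2*J)
U = 277913
(U + l(P(-7, 22)))/(f(684) + 58001) = (277913 + (2 + 2)²)/((½)/684 + 58001) = (277913 + 4²)/((½)*(1/684) + 58001) = (277913 + 16)/(1/1368 + 58001) = 277929/(79345369/1368) = 277929*(1368/79345369) = 380206872/79345369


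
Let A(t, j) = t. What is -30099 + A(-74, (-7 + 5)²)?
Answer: -30173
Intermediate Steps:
-30099 + A(-74, (-7 + 5)²) = -30099 - 74 = -30173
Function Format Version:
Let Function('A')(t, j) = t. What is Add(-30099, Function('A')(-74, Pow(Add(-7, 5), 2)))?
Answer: -30173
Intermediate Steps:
Add(-30099, Function('A')(-74, Pow(Add(-7, 5), 2))) = Add(-30099, -74) = -30173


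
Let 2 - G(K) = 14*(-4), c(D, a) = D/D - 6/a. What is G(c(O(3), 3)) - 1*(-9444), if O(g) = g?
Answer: 9502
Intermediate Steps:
c(D, a) = 1 - 6/a
G(K) = 58 (G(K) = 2 - 14*(-4) = 2 - 1*(-56) = 2 + 56 = 58)
G(c(O(3), 3)) - 1*(-9444) = 58 - 1*(-9444) = 58 + 9444 = 9502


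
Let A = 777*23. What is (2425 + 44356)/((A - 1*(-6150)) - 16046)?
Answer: 46781/7975 ≈ 5.8660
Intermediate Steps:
A = 17871
(2425 + 44356)/((A - 1*(-6150)) - 16046) = (2425 + 44356)/((17871 - 1*(-6150)) - 16046) = 46781/((17871 + 6150) - 16046) = 46781/(24021 - 16046) = 46781/7975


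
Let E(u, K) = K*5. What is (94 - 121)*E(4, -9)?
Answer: 1215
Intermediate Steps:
E(u, K) = 5*K
(94 - 121)*E(4, -9) = (94 - 121)*(5*(-9)) = -27*(-45) = 1215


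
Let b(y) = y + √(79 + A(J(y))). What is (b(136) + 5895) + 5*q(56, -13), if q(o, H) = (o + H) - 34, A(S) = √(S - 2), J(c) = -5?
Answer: 6076 + √(79 + I*√7) ≈ 6084.9 + 0.14881*I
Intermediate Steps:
A(S) = √(-2 + S)
q(o, H) = -34 + H + o (q(o, H) = (H + o) - 34 = -34 + H + o)
b(y) = y + √(79 + I*√7) (b(y) = y + √(79 + √(-2 - 5)) = y + √(79 + √(-7)) = y + √(79 + I*√7))
(b(136) + 5895) + 5*q(56, -13) = ((136 + √(79 + I*√7)) + 5895) + 5*(-34 - 13 + 56) = (6031 + √(79 + I*√7)) + 5*9 = (6031 + √(79 + I*√7)) + 45 = 6076 + √(79 + I*√7)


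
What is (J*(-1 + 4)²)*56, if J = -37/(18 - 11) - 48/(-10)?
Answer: -1224/5 ≈ -244.80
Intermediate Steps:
J = -17/35 (J = -37/7 - 48*(-⅒) = -37*⅐ + 24/5 = -37/7 + 24/5 = -17/35 ≈ -0.48571)
(J*(-1 + 4)²)*56 = -17*(-1 + 4)²/35*56 = -17/35*3²*56 = -17/35*9*56 = -153/35*56 = -1224/5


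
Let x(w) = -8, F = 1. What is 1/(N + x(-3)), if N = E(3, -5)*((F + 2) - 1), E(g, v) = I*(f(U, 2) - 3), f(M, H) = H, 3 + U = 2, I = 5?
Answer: -1/18 ≈ -0.055556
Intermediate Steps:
U = -1 (U = -3 + 2 = -1)
E(g, v) = -5 (E(g, v) = 5*(2 - 3) = 5*(-1) = -5)
N = -10 (N = -5*((1 + 2) - 1) = -5*(3 - 1) = -5*2 = -10)
1/(N + x(-3)) = 1/(-10 - 8) = 1/(-18) = -1/18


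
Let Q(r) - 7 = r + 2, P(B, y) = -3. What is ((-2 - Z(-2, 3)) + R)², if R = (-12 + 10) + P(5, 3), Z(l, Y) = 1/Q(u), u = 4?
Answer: 8464/169 ≈ 50.083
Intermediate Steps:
Q(r) = 9 + r (Q(r) = 7 + (r + 2) = 7 + (2 + r) = 9 + r)
Z(l, Y) = 1/13 (Z(l, Y) = 1/(9 + 4) = 1/13)
R = -5 (R = (-12 + 10) - 3 = -2 - 3 = -5)
((-2 - Z(-2, 3)) + R)² = ((-2 - 1*1/13) - 5)² = ((-2 - 1/13) - 5)² = (-27/13 - 5)² = (-92/13)² = 8464/169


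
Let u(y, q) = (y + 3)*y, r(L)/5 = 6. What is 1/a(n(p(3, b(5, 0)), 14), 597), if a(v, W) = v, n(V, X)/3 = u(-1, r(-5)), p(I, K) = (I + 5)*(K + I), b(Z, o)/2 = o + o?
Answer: -⅙ ≈ -0.16667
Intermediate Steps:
b(Z, o) = 4*o (b(Z, o) = 2*(o + o) = 2*(2*o) = 4*o)
r(L) = 30 (r(L) = 5*6 = 30)
u(y, q) = y*(3 + y) (u(y, q) = (3 + y)*y = y*(3 + y))
p(I, K) = (5 + I)*(I + K)
n(V, X) = -6 (n(V, X) = 3*(-(3 - 1)) = 3*(-1*2) = 3*(-2) = -6)
1/a(n(p(3, b(5, 0)), 14), 597) = 1/(-6) = -⅙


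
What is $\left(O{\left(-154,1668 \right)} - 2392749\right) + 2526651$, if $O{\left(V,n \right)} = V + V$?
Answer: $133594$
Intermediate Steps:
$O{\left(V,n \right)} = 2 V$
$\left(O{\left(-154,1668 \right)} - 2392749\right) + 2526651 = \left(2 \left(-154\right) - 2392749\right) + 2526651 = \left(-308 - 2392749\right) + 2526651 = -2393057 + 2526651 = 133594$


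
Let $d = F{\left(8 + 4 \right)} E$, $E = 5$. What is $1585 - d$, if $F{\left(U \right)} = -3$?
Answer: $1600$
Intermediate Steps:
$d = -15$ ($d = \left(-3\right) 5 = -15$)
$1585 - d = 1585 - -15 = 1585 + 15 = 1600$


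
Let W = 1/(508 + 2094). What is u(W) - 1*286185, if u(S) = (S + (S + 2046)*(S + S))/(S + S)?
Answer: -369664188/1301 ≈ -2.8414e+5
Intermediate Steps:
W = 1/2602 ≈ 0.00038432
u(S) = (S + 2*S*(2046 + S))/(2*S) (u(S) = (S + (2046 + S)*(2*S))/((2*S)) = (S + 2*S*(2046 + S))*(1/(2*S)) = (S + 2*S*(2046 + S))/(2*S))
u(W) - 1*286185 = (4093/2 + 1/2602) - 1*286185 = 2662497/1301 - 286185 = -369664188/1301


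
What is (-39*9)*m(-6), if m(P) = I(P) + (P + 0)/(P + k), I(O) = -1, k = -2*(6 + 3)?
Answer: 1053/4 ≈ 263.25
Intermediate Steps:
k = -18 (k = -2*9 = -18)
m(P) = -1 + P/(-18 + P) (m(P) = -1 + (P + 0)/(P - 18) = -1 + P/(-18 + P))
(-39*9)*m(-6) = (-39*9)*(18/(-18 - 6)) = -6318/(-24) = -6318*(-1)/24 = -351*(-¾) = 1053/4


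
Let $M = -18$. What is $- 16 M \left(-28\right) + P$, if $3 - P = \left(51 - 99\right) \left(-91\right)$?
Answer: $-12429$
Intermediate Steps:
$P = -4365$ ($P = 3 - \left(51 - 99\right) \left(-91\right) = 3 - \left(-48\right) \left(-91\right) = 3 - 4368 = -4365$)
$- 16 M \left(-28\right) + P = \left(-16\right) \left(-18\right) \left(-28\right) - 4365 = 288 \left(-28\right) - 4365 = -8064 - 4365 = -12429$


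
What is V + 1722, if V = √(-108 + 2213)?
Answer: 1722 + √2105 ≈ 1767.9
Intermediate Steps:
V = √2105 ≈ 45.880
V + 1722 = √2105 + 1722 = 1722 + √2105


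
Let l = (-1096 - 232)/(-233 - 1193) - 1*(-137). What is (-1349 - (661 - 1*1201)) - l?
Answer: -675162/713 ≈ -946.93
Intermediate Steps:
l = 98345/713 (l = -1328/(-1426) + 137 = -1328*(-1/1426) + 137 = 664/713 + 137 = 98345/713 ≈ 137.93)
(-1349 - (661 - 1*1201)) - l = (-1349 - (661 - 1*1201)) - 1*98345/713 = (-1349 - (661 - 1201)) - 98345/713 = (-1349 - 1*(-540)) - 98345/713 = (-1349 + 540) - 98345/713 = -809 - 98345/713 = -675162/713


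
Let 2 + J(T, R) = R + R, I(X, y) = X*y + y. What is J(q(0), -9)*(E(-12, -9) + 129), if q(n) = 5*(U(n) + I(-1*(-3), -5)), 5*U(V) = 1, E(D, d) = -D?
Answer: -2820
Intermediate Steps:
I(X, y) = y + X*y
U(V) = ⅕ (U(V) = (⅕)*1 = ⅕)
q(n) = -99 (q(n) = 5*(⅕ - 5*(1 - 1*(-3))) = 5*(⅕ - 5*(1 + 3)) = 5*(⅕ - 5*4) = 5*(⅕ - 20) = 5*(-99/5) = -99)
J(T, R) = -2 + 2*R (J(T, R) = -2 + (R + R) = -2 + 2*R)
J(q(0), -9)*(E(-12, -9) + 129) = (-2 + 2*(-9))*(-1*(-12) + 129) = (-2 - 18)*(12 + 129) = -20*141 = -2820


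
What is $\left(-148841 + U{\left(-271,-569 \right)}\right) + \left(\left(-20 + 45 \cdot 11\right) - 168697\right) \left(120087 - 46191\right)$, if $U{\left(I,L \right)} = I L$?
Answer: $-12430927554$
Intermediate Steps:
$\left(-148841 + U{\left(-271,-569 \right)}\right) + \left(\left(-20 + 45 \cdot 11\right) - 168697\right) \left(120087 - 46191\right) = \left(-148841 - -154199\right) + \left(\left(-20 + 45 \cdot 11\right) - 168697\right) \left(120087 - 46191\right) = \left(-148841 + 154199\right) + \left(\left(-20 + 495\right) - 168697\right) 73896 = 5358 + \left(475 - 168697\right) 73896 = 5358 - 12430932912 = -12430927554$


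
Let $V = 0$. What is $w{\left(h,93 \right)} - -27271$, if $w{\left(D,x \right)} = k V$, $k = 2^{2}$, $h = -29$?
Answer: $27271$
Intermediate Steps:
$k = 4$
$w{\left(D,x \right)} = 0$ ($w{\left(D,x \right)} = 4 \cdot 0 = 0$)
$w{\left(h,93 \right)} - -27271 = 0 - -27271 = 0 + 27271 = 27271$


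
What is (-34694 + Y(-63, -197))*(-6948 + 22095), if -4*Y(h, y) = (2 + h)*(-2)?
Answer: -1051944003/2 ≈ -5.2597e+8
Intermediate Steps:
Y(h, y) = 1 + h/2 (Y(h, y) = -(2 + h)*(-2)/4 = -(-4 - 2*h)/4 = 1 + h/2)
(-34694 + Y(-63, -197))*(-6948 + 22095) = (-34694 + (1 + (½)*(-63)))*(-6948 + 22095) = (-34694 + (1 - 63/2))*15147 = (-34694 - 61/2)*15147 = -69449/2*15147 = -1051944003/2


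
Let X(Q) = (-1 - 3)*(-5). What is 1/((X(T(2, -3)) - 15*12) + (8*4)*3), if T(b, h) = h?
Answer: -1/64 ≈ -0.015625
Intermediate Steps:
X(Q) = 20 (X(Q) = -4*(-5) = 20)
1/((X(T(2, -3)) - 15*12) + (8*4)*3) = 1/((20 - 15*12) + (8*4)*3) = 1/((20 - 180) + 32*3) = 1/(-160 + 96) = 1/(-64) = -1/64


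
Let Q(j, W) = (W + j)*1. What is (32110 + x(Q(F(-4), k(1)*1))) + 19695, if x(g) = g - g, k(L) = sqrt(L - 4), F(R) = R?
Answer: 51805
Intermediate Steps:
k(L) = sqrt(-4 + L)
Q(j, W) = W + j
x(g) = 0
(32110 + x(Q(F(-4), k(1)*1))) + 19695 = (32110 + 0) + 19695 = 32110 + 19695 = 51805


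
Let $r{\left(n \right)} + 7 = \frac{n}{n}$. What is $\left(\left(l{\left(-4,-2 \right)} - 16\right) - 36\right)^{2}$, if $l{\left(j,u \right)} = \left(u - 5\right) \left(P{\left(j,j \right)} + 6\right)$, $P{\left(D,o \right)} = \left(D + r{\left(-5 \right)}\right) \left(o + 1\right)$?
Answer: $92416$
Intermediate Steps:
$r{\left(n \right)} = -6$ ($r{\left(n \right)} = -7 + \frac{n}{n} = -7 + 1 = -6$)
$P{\left(D,o \right)} = \left(1 + o\right) \left(-6 + D\right)$ ($P{\left(D,o \right)} = \left(D - 6\right) \left(o + 1\right) = \left(-6 + D\right) \left(1 + o\right) = \left(1 + o\right) \left(-6 + D\right)$)
$l{\left(j,u \right)} = \left(-5 + u\right) \left(j^{2} - 5 j\right)$ ($l{\left(j,u \right)} = \left(u - 5\right) \left(\left(-6 + j - 6 j + j j\right) + 6\right) = \left(-5 + u\right) \left(\left(-6 + j - 6 j + j^{2}\right) + 6\right) = \left(-5 + u\right) \left(\left(-6 + j^{2} - 5 j\right) + 6\right) = \left(-5 + u\right) \left(j^{2} - 5 j\right)$)
$\left(\left(l{\left(-4,-2 \right)} - 16\right) - 36\right)^{2} = \left(\left(- 4 \left(25 - -20 - -10 - -8\right) - 16\right) - 36\right)^{2} = \left(\left(- 4 \left(25 + 20 + 10 + 8\right) - 16\right) - 36\right)^{2} = \left(\left(\left(-4\right) 63 - 16\right) - 36\right)^{2} = \left(\left(-252 - 16\right) - 36\right)^{2} = \left(-268 - 36\right)^{2} = \left(-304\right)^{2} = 92416$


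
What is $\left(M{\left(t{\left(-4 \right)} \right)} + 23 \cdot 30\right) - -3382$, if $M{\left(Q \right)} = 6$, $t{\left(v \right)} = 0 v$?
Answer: $4078$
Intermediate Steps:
$t{\left(v \right)} = 0$
$\left(M{\left(t{\left(-4 \right)} \right)} + 23 \cdot 30\right) - -3382 = \left(6 + 23 \cdot 30\right) - -3382 = \left(6 + 690\right) + 3382 = 696 + 3382 = 4078$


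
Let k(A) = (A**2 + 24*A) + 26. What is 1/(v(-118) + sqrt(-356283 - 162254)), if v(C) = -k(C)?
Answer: -11118/124128461 - I*sqrt(518537)/124128461 ≈ -8.9569e-5 - 5.8012e-6*I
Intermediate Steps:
k(A) = 26 + A**2 + 24*A
v(C) = -26 - C**2 - 24*C (v(C) = -(26 + C**2 + 24*C) = -26 - C**2 - 24*C)
1/(v(-118) + sqrt(-356283 - 162254)) = 1/((-26 - 1*(-118)**2 - 24*(-118)) + sqrt(-356283 - 162254)) = 1/((-26 - 1*13924 + 2832) + sqrt(-518537)) = 1/((-26 - 13924 + 2832) + I*sqrt(518537)) = 1/(-11118 + I*sqrt(518537))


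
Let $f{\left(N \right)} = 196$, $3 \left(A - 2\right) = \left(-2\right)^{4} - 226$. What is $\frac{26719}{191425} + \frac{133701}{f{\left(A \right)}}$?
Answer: $\frac{25598950849}{37519300} \approx 682.29$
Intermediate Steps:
$A = -68$ ($A = 2 + \frac{\left(-2\right)^{4} - 226}{3} = 2 + \frac{16 - 226}{3} = 2 + \frac{1}{3} \left(-210\right) = 2 - 70 = -68$)
$\frac{26719}{191425} + \frac{133701}{f{\left(A \right)}} = \frac{26719}{191425} + \frac{133701}{196} = \frac{25598950849}{37519300}$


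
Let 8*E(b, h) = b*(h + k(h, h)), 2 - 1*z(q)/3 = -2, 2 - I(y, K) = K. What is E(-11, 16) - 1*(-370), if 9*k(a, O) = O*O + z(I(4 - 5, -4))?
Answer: 5527/18 ≈ 307.06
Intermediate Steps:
I(y, K) = 2 - K
z(q) = 12 (z(q) = 6 - 3*(-2) = 6 + 6 = 12)
k(a, O) = 4/3 + O²/9 (k(a, O) = (O*O + 12)/9 = (O² + 12)/9 = (12 + O²)/9 = 4/3 + O²/9)
E(b, h) = b*(4/3 + h + h²/9)/8 (E(b, h) = (b*(h + (4/3 + h²/9)))/8 = (b*(4/3 + h + h²/9))/8 = b*(4/3 + h + h²/9)/8)
E(-11, 16) - 1*(-370) = (1/72)*(-11)*(12 + 16² + 9*16) - 1*(-370) = (1/72)*(-11)*(12 + 256 + 144) + 370 = (1/72)*(-11)*412 + 370 = -1133/18 + 370 = 5527/18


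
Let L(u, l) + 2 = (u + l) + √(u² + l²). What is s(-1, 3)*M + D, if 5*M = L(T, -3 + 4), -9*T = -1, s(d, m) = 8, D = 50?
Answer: 2186/45 + 8*√82/45 ≈ 50.188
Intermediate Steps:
T = ⅑ (T = -⅑*(-1) = ⅑ ≈ 0.11111)
L(u, l) = -2 + l + u + √(l² + u²) (L(u, l) = -2 + ((u + l) + √(u² + l²)) = -2 + ((l + u) + √(l² + u²)) = -2 + (l + u + √(l² + u²)) = -2 + l + u + √(l² + u²))
M = -8/45 + √82/45 (M = (-2 + (-3 + 4) + ⅑ + √((-3 + 4)² + (⅑)²))/5 = (-2 + 1 + ⅑ + √(1² + 1/81))/5 = (-2 + 1 + ⅑ + √(1 + 1/81))/5 = (-2 + 1 + ⅑ + √(82/81))/5 = (-2 + 1 + ⅑ + √82/9)/5 = (-8/9 + √82/9)/5 = -8/45 + √82/45 ≈ 0.023453)
s(-1, 3)*M + D = 8*(-8/45 + √82/45) + 50 = (-64/45 + 8*√82/45) + 50 = 2186/45 + 8*√82/45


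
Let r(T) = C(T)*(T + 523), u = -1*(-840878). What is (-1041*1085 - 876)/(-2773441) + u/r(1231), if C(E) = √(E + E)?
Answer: 1130361/2773441 + 420439*√2462/2159174 ≈ 10.069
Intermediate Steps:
u = 840878
C(E) = √2*√E (C(E) = √(2*E) = √2*√E)
r(T) = √2*√T*(523 + T) (r(T) = (√2*√T)*(T + 523) = (√2*√T)*(523 + T) = √2*√T*(523 + T))
(-1041*1085 - 876)/(-2773441) + u/r(1231) = (-1041*1085 - 876)/(-2773441) + 840878/((√2*√1231*(523 + 1231))) = (-1129485 - 876)*(-1/2773441) + 840878/((√2*√1231*1754)) = -1130361*(-1/2773441) + 840878/((1754*√2462)) = 1130361/2773441 + 840878*(√2462/4318348) = 1130361/2773441 + 420439*√2462/2159174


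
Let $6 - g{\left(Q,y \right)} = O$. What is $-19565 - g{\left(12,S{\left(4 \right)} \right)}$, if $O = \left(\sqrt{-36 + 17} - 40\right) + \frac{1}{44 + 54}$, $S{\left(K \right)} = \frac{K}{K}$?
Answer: $- \frac{1921877}{98} + i \sqrt{19} \approx -19611.0 + 4.3589 i$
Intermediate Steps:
$S{\left(K \right)} = 1$
$O = - \frac{3919}{98} + i \sqrt{19}$ ($O = \left(\sqrt{-19} - 40\right) + \frac{1}{98} = \left(i \sqrt{19} - 40\right) + \frac{1}{98} = \left(-40 + i \sqrt{19}\right) + \frac{1}{98} = - \frac{3919}{98} + i \sqrt{19} \approx -39.99 + 4.3589 i$)
$g{\left(Q,y \right)} = \frac{4507}{98} - i \sqrt{19}$ ($g{\left(Q,y \right)} = 6 - \left(- \frac{3919}{98} + i \sqrt{19}\right) = 6 + \left(\frac{3919}{98} - i \sqrt{19}\right) = \frac{4507}{98} - i \sqrt{19}$)
$-19565 - g{\left(12,S{\left(4 \right)} \right)} = -19565 - \left(\frac{4507}{98} - i \sqrt{19}\right) = - \frac{1921877}{98} + i \sqrt{19}$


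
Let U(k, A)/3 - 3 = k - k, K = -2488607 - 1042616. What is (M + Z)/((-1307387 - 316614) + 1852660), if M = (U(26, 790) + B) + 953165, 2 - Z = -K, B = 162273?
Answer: -2415774/228659 ≈ -10.565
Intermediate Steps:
K = -3531223
U(k, A) = 9 (U(k, A) = 9 + 3*(k - k) = 9 + 3*0 = 9 + 0 = 9)
Z = -3531221 (Z = 2 - (-1)*(-3531223) = 2 - 1*3531223 = 2 - 3531223 = -3531221)
M = 1115447 (M = (9 + 162273) + 953165 = 162282 + 953165 = 1115447)
(M + Z)/((-1307387 - 316614) + 1852660) = (1115447 - 3531221)/((-1307387 - 316614) + 1852660) = -2415774/(-1624001 + 1852660) = -2415774/228659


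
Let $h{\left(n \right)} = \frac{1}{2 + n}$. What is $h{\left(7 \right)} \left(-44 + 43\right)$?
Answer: $- \frac{1}{9} \approx -0.11111$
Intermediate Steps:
$h{\left(7 \right)} \left(-44 + 43\right) = \frac{-44 + 43}{2 + 7} = \frac{1}{9} \left(-1\right) = - \frac{1}{9}$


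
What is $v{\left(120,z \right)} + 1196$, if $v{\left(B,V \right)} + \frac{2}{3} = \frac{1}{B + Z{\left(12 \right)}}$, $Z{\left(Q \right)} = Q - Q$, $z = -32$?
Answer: $\frac{143441}{120} \approx 1195.3$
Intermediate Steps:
$Z{\left(Q \right)} = 0$
$v{\left(B,V \right)} = - \frac{2}{3} + \frac{1}{B}$ ($v{\left(B,V \right)} = - \frac{2}{3} + \frac{1}{B + 0} = - \frac{2}{3} + \frac{1}{B}$)
$v{\left(120,z \right)} + 1196 = \left(- \frac{2}{3} + \frac{1}{120}\right) + 1196 = - \frac{79}{120} + 1196 = \frac{143441}{120}$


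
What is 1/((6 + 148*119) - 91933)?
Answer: -1/74315 ≈ -1.3456e-5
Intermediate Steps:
1/((6 + 148*119) - 91933) = 1/((6 + 17612) - 91933) = 1/(17618 - 91933) = 1/(-74315) = -1/74315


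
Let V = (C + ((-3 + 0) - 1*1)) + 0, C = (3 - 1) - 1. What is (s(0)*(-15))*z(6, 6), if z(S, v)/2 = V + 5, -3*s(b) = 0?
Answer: 0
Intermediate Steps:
C = 1 (C = 2 - 1 = 1)
s(b) = 0 (s(b) = -1/3*0 = 0)
V = -3 (V = (1 + ((-3 + 0) - 1*1)) + 0 = (1 + (-3 - 1)) + 0 = (1 - 4) + 0 = -3 + 0 = -3)
z(S, v) = 4 (z(S, v) = 2*(-3 + 5) = 2*2 = 4)
(s(0)*(-15))*z(6, 6) = (0*(-15))*4 = 0*4 = 0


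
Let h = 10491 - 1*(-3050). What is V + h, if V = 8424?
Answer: 21965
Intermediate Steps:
h = 13541 (h = 10491 + 3050 = 13541)
V + h = 8424 + 13541 = 21965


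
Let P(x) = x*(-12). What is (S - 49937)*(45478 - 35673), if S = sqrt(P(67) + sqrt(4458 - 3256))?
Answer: -489632285 + 9805*I*sqrt(804 - sqrt(1202)) ≈ -4.8963e+8 + 2.7196e+5*I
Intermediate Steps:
P(x) = -12*x
S = sqrt(-804 + sqrt(1202)) (S = sqrt(-12*67 + sqrt(4458 - 3256)) = sqrt(-804 + sqrt(1202)) ≈ 27.737*I)
(S - 49937)*(45478 - 35673) = (sqrt(-804 + sqrt(1202)) - 49937)*(45478 - 35673) = (-49937 + sqrt(-804 + sqrt(1202)))*9805 = -489632285 + 9805*sqrt(-804 + sqrt(1202))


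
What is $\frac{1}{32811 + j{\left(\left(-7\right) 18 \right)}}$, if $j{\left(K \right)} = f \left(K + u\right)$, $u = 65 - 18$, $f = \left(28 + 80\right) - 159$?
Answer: $\frac{1}{36840} \approx 2.7144 \cdot 10^{-5}$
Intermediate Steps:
$f = -51$ ($f = 108 - 159 = -51$)
$u = 47$
$j{\left(K \right)} = -2397 - 51 K$ ($j{\left(K \right)} = - 51 \left(K + 47\right) = - 51 \left(47 + K\right) = -2397 - 51 K$)
$\frac{1}{32811 + j{\left(\left(-7\right) 18 \right)}} = \frac{1}{32811 - \left(2397 + 51 \left(\left(-7\right) 18\right)\right)} = \frac{1}{32811 - -4029} = \frac{1}{32811 + \left(-2397 + 6426\right)} = \frac{1}{32811 + 4029} = \frac{1}{36840}$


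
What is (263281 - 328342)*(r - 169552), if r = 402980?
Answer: -15187059108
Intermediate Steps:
(263281 - 328342)*(r - 169552) = (263281 - 328342)*(402980 - 169552) = -65061*233428 = -15187059108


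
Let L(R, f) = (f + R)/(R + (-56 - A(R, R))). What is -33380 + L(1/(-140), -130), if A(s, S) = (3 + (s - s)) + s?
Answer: -275700599/8260 ≈ -33378.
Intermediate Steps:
A(s, S) = 3 + s (A(s, S) = (3 + 0) + s = 3 + s)
L(R, f) = -R/59 - f/59 (L(R, f) = (f + R)/(R + (-56 - (3 + R))) = (R + f)/(R + (-56 + (-3 - R))) = (R + f)/(R + (-59 - R)) = (R + f)/(-59) = (R + f)*(-1/59) = -R/59 - f/59)
-33380 + L(1/(-140), -130) = -33380 + (-1/59/(-140) - 1/59*(-130)) = -33380 + (-1/59*(-1/140) + 130/59) = -33380 + (1/8260 + 130/59) = -33380 + 18201/8260 = -275700599/8260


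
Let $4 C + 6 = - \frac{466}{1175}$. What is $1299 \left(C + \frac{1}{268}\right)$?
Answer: $- \frac{652613703}{314900} \approx -2072.4$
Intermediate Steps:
$C = - \frac{1879}{1175}$ ($C = - \frac{3}{2} + \frac{\left(-466\right) \frac{1}{1175}}{4} = - \frac{3}{2} + \frac{1}{4} \left(- \frac{466}{1175}\right) = - \frac{3}{2} - \frac{233}{2350} = - \frac{1879}{1175} \approx -1.5991$)
$1299 \left(C + \frac{1}{268}\right) = 1299 \left(- \frac{1879}{1175} + \frac{1}{268}\right) = 1299 \left(- \frac{502397}{314900}\right) = - \frac{652613703}{314900}$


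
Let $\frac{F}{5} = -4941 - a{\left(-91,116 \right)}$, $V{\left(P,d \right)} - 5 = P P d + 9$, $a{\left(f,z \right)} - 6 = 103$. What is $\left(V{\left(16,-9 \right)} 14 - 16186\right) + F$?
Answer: $-73496$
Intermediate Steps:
$a{\left(f,z \right)} = 109$ ($a{\left(f,z \right)} = 6 + 103 = 109$)
$V{\left(P,d \right)} = 14 + d P^{2}$ ($V{\left(P,d \right)} = 5 + \left(P P d + 9\right) = 5 + \left(P^{2} d + 9\right) = 5 + \left(d P^{2} + 9\right) = 5 + \left(9 + d P^{2}\right) = 14 + d P^{2}$)
$F = -25250$ ($F = 5 \left(-4941 - 109\right) = 5 \left(-5050\right) = -25250$)
$\left(V{\left(16,-9 \right)} 14 - 16186\right) + F = \left(\left(14 - 9 \cdot 16^{2}\right) 14 - 16186\right) - 25250 = \left(\left(14 - 2304\right) 14 - 16186\right) - 25250 = \left(\left(-2290\right) 14 - 16186\right) - 25250 = \left(-32060 - 16186\right) - 25250 = -48246 - 25250 = -73496$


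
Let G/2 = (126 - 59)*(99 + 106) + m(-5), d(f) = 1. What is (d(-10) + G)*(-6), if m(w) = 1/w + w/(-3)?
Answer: -824218/5 ≈ -1.6484e+5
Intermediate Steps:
m(w) = 1/w - w/3 (m(w) = 1/w + w*(-1/3) = 1/w - w/3)
G = 412094/15 (G = 2*((126 - 59)*(99 + 106) + (1/(-5) - 1/3*(-5))) = 2*(67*205 + (-1/5 + 5/3)) = 2*(13735 + 22/15) = 2*(206047/15) = 412094/15 ≈ 27473.)
(d(-10) + G)*(-6) = (1 + 412094/15)*(-6) = (412109/15)*(-6) = -824218/5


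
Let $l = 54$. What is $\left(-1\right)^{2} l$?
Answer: $54$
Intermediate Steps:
$\left(-1\right)^{2} l = \left(-1\right)^{2} \cdot 54 = 1 \cdot 54 = 54$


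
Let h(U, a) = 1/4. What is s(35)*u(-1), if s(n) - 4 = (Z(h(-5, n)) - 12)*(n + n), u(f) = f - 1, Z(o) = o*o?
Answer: 6653/4 ≈ 1663.3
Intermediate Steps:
h(U, a) = ¼
Z(o) = o²
u(f) = -1 + f
s(n) = 4 - 191*n/8 (s(n) = 4 + ((¼)² - 12)*(n + n) = 4 + (1/16 - 12)*(2*n) = 4 - 191*n/8)
s(35)*u(-1) = (4 - 191/8*35)*(-1 - 1) = (4 - 6685/8)*(-2) = -6653/8*(-2) = 6653/4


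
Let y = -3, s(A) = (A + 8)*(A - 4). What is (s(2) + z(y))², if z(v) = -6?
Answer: 676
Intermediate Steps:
s(A) = (-4 + A)*(8 + A) (s(A) = (8 + A)*(-4 + A) = (-4 + A)*(8 + A))
(s(2) + z(y))² = ((-32 + 2² + 4*2) - 6)² = ((-32 + 4 + 8) - 6)² = (-20 - 6)² = (-26)² = 676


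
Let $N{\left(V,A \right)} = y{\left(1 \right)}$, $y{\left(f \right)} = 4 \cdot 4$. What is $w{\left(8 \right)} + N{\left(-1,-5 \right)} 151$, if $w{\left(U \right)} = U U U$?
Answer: $2928$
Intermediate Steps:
$w{\left(U \right)} = U^{3}$ ($w{\left(U \right)} = U^{2} U = U^{3}$)
$y{\left(f \right)} = 16$
$N{\left(V,A \right)} = 16$
$w{\left(8 \right)} + N{\left(-1,-5 \right)} 151 = 8^{3} + 16 \cdot 151 = 512 + 2416 = 2928$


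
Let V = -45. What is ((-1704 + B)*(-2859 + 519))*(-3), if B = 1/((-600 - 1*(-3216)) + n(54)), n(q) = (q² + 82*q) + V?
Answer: -7906934412/661 ≈ -1.1962e+7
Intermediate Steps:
n(q) = -45 + q² + 82*q (n(q) = (q² + 82*q) - 45 = -45 + q² + 82*q)
B = 1/9915 (B = 1/((-600 - 1*(-3216)) + (-45 + 54² + 82*54)) = 1/((-600 + 3216) + (-45 + 2916 + 4428)) = 1/(2616 + 7299) = 1/9915 ≈ 0.00010086)
((-1704 + B)*(-2859 + 519))*(-3) = ((-1704 + 1/9915)*(-2859 + 519))*(-3) = -16895159/9915*(-2340)*(-3) = (2635644804/661)*(-3) = -7906934412/661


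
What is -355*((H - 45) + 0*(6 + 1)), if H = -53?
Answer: 34790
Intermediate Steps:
-355*((H - 45) + 0*(6 + 1)) = -355*((-53 - 45) + 0*(6 + 1)) = -355*(-98 + 0*7) = -355*(-98 + 0) = -355*(-98) = 34790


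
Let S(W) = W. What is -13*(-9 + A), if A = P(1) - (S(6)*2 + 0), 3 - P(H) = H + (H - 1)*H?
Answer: 247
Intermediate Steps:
P(H) = 3 - H - H*(-1 + H) (P(H) = 3 - (H + (H - 1)*H) = 3 - (H + (-1 + H)*H) = 3 - (H + H*(-1 + H)) = 3 + (-H - H*(-1 + H)) = 3 - H - H*(-1 + H))
A = -10 (A = (3 - 1*1²) - (6*2 + 0) = (3 - 1*1) - (12 + 0) = (3 - 1) - 1*12 = 2 - 12 = -10)
-13*(-9 + A) = -13*(-9 - 10) = -13*(-19) = 247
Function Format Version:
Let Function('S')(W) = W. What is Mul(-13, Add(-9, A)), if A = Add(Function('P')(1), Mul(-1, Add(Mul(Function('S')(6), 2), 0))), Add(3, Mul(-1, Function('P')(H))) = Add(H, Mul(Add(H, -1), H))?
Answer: 247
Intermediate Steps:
Function('P')(H) = Add(3, Mul(-1, H), Mul(-1, H, Add(-1, H))) (Function('P')(H) = Add(3, Mul(-1, Add(H, Mul(Add(H, -1), H)))) = Add(3, Mul(-1, Add(H, Mul(Add(-1, H), H)))) = Add(3, Mul(-1, Add(H, Mul(H, Add(-1, H))))) = Add(3, Add(Mul(-1, H), Mul(-1, H, Add(-1, H)))) = Add(3, Mul(-1, H), Mul(-1, H, Add(-1, H))))
A = -10 (A = Add(Add(3, Mul(-1, Pow(1, 2))), Mul(-1, Add(Mul(6, 2), 0))) = Add(Add(3, Mul(-1, 1)), Mul(-1, Add(12, 0))) = Add(Add(3, -1), Mul(-1, 12)) = Add(2, -12) = -10)
Mul(-13, Add(-9, A)) = Mul(-13, Add(-9, -10)) = Mul(-13, -19) = 247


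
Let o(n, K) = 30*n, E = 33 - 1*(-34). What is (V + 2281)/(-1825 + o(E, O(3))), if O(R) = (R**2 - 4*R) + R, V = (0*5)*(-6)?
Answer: 2281/185 ≈ 12.330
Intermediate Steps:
E = 67 (E = 33 + 34 = 67)
V = 0 (V = 0*(-6) = 0)
O(R) = R**2 - 3*R
(V + 2281)/(-1825 + o(E, O(3))) = (0 + 2281)/(-1825 + 30*67) = 2281/(-1825 + 2010) = 2281/185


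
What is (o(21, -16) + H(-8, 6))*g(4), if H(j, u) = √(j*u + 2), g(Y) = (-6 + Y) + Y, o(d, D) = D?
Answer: -32 + 2*I*√46 ≈ -32.0 + 13.565*I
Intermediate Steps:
g(Y) = -6 + 2*Y
H(j, u) = √(2 + j*u)
(o(21, -16) + H(-8, 6))*g(4) = (-16 + √(2 - 8*6))*(-6 + 2*4) = (-16 + √(2 - 48))*(-6 + 8) = (-16 + √(-46))*2 = (-16 + I*√46)*2 = -32 + 2*I*√46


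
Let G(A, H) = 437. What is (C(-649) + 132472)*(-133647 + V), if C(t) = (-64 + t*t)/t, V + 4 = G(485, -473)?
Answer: -11396882785874/649 ≈ -1.7561e+10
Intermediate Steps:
V = 433 (V = -4 + 437 = 433)
C(t) = (-64 + t²)/t
(C(-649) + 132472)*(-133647 + V) = ((-649 - 64/(-649)) + 132472)*(-133647 + 433) = ((-649 - 64*(-1/649)) + 132472)*(-133214) = ((-649 + 64/649) + 132472)*(-133214) = (-421137/649 + 132472)*(-133214) = (85553191/649)*(-133214) = -11396882785874/649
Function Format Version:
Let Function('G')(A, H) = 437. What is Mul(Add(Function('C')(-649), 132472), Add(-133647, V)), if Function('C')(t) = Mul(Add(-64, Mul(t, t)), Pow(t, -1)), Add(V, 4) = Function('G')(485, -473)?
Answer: Rational(-11396882785874, 649) ≈ -1.7561e+10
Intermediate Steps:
V = 433 (V = Add(-4, 437) = 433)
Function('C')(t) = Mul(Pow(t, -1), Add(-64, Pow(t, 2))) (Function('C')(t) = Mul(Add(-64, Pow(t, 2)), Pow(t, -1)) = Mul(Pow(t, -1), Add(-64, Pow(t, 2))))
Mul(Add(Function('C')(-649), 132472), Add(-133647, V)) = Mul(Add(Add(-649, Mul(-64, Pow(-649, -1))), 132472), Add(-133647, 433)) = Mul(Add(Add(-649, Mul(-64, Rational(-1, 649))), 132472), -133214) = Mul(Add(Add(-649, Rational(64, 649)), 132472), -133214) = Mul(Add(Rational(-421137, 649), 132472), -133214) = Mul(Rational(85553191, 649), -133214) = Rational(-11396882785874, 649)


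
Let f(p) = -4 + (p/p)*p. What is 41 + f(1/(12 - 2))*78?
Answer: -1316/5 ≈ -263.20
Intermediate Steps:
f(p) = -4 + p (f(p) = -4 + 1*p = -4 + p)
41 + f(1/(12 - 2))*78 = 41 + (-4 + 1/(12 - 2))*78 = 41 + (-4 + 1/10)*78 = 41 + (-4 + ⅒)*78 = 41 - 39/10*78 = 41 - 1521/5 = -1316/5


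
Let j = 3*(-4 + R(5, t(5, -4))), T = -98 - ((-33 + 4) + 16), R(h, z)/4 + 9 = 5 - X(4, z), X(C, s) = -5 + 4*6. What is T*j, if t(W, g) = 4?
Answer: 24480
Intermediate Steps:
X(C, s) = 19 (X(C, s) = -5 + 24 = 19)
R(h, z) = -92 (R(h, z) = -36 + 4*(5 - 1*19) = -36 + 4*(5 - 19) = -36 + 4*(-14) = -36 - 56 = -92)
T = -85 (T = -98 - (-29 + 16) = -98 - 1*(-13) = -98 + 13 = -85)
j = -288 (j = 3*(-4 - 92) = 3*(-96) = -288)
T*j = -85*(-288) = 24480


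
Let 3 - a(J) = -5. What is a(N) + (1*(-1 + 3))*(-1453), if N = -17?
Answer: -2898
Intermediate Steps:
a(J) = 8 (a(J) = 3 - 1*(-5) = 3 + 5 = 8)
a(N) + (1*(-1 + 3))*(-1453) = 8 + (1*(-1 + 3))*(-1453) = 8 + (1*2)*(-1453) = 8 + 2*(-1453) = 8 - 2906 = -2898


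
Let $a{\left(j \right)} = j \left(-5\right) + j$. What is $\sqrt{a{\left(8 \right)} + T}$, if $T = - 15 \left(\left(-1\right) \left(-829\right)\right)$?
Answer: $i \sqrt{12467} \approx 111.66 i$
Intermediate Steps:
$a{\left(j \right)} = - 4 j$ ($a{\left(j \right)} = - 5 j + j = - 4 j$)
$T = -12435$ ($T = \left(-15\right) 829 = -12435$)
$\sqrt{a{\left(8 \right)} + T} = \sqrt{\left(-4\right) 8 - 12435} = \sqrt{-32 - 12435} = \sqrt{-12467} = i \sqrt{12467}$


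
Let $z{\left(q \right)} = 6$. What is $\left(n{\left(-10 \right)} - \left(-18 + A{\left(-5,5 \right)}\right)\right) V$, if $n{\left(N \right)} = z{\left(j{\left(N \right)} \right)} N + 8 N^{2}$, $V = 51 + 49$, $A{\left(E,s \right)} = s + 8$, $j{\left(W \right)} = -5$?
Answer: $74500$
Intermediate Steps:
$A{\left(E,s \right)} = 8 + s$
$V = 100$
$n{\left(N \right)} = 6 N + 8 N^{2}$
$\left(n{\left(-10 \right)} - \left(-18 + A{\left(-5,5 \right)}\right)\right) V = \left(2 \left(-10\right) \left(3 + 4 \left(-10\right)\right) + \left(18 - \left(8 + 5\right)\right)\right) 100 = \left(2 \left(-10\right) \left(3 - 40\right) + \left(18 - 13\right)\right) 100 = \left(2 \left(-10\right) \left(-37\right) + \left(18 - 13\right)\right) 100 = \left(740 + 5\right) 100 = 745 \cdot 100 = 74500$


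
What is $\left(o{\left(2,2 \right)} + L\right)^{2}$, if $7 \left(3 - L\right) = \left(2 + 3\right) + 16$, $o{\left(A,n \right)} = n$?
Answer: $4$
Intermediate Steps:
$L = 0$ ($L = 3 - \frac{\left(2 + 3\right) + 16}{7} = 3 - \frac{5 + 16}{7} = 3 - 3 = 0$)
$\left(o{\left(2,2 \right)} + L\right)^{2} = \left(2 + 0\right)^{2} = 2^{2} = 4$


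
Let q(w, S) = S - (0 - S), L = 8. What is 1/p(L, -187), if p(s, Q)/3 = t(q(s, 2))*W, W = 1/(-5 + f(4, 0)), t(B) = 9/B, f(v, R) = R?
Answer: -20/27 ≈ -0.74074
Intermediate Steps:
q(w, S) = 2*S (q(w, S) = S - (-1)*S = S + S = 2*S)
W = -1/5 (W = 1/(-5 + 0) = 1/(-5) = -1/5 ≈ -0.20000)
p(s, Q) = -27/20 (p(s, Q) = 3*((9/((2*2)))*(-1/5)) = 3*((9/4)*(-1/5)) = 3*(-9/20) = -27/20)
1/p(L, -187) = 1/(-27/20) = -20/27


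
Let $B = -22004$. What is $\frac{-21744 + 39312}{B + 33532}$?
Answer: $\frac{2196}{1441} \approx 1.5239$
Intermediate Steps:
$\frac{-21744 + 39312}{B + 33532} = \frac{-21744 + 39312}{-22004 + 33532} = \frac{17568}{11528} = 17568 \cdot \frac{1}{11528} = \frac{2196}{1441}$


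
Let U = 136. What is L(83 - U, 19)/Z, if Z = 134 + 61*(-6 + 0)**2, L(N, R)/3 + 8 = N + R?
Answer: -63/1165 ≈ -0.054077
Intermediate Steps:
L(N, R) = -24 + 3*N + 3*R (L(N, R) = -24 + 3*(N + R) = -24 + (3*N + 3*R) = -24 + 3*N + 3*R)
Z = 2330 (Z = 134 + 61*(-6)**2 = 134 + 61*36 = 134 + 2196 = 2330)
L(83 - U, 19)/Z = (-24 + 3*(83 - 1*136) + 3*19)/2330 = (-24 + 3*(83 - 136) + 57)*(1/2330) = (-24 + 3*(-53) + 57)*(1/2330) = (-24 - 159 + 57)*(1/2330) = -126*1/2330 = -63/1165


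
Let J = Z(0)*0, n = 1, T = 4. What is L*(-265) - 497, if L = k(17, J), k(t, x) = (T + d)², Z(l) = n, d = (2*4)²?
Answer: -1225857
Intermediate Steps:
d = 64 (d = 8² = 64)
Z(l) = 1
J = 0 (J = 1*0 = 0)
k(t, x) = 4624 (k(t, x) = (4 + 64)² = 68² = 4624)
L = 4624
L*(-265) - 497 = 4624*(-265) - 497 = -1225360 - 497 = -1225857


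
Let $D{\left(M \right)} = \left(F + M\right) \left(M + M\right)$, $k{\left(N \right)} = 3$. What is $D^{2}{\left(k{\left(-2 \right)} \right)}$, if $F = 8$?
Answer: $4356$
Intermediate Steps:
$D{\left(M \right)} = 2 M \left(8 + M\right)$ ($D{\left(M \right)} = \left(8 + M\right) \left(M + M\right) = \left(8 + M\right) 2 M = 2 M \left(8 + M\right)$)
$D^{2}{\left(k{\left(-2 \right)} \right)} = \left(2 \cdot 3 \left(8 + 3\right)\right)^{2} = \left(2 \cdot 3 \cdot 11\right)^{2} = 66^{2} = 4356$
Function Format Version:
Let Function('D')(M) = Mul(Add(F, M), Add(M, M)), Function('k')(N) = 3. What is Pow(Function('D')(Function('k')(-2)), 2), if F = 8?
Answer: 4356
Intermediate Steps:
Function('D')(M) = Mul(2, M, Add(8, M)) (Function('D')(M) = Mul(Add(8, M), Add(M, M)) = Mul(Add(8, M), Mul(2, M)) = Mul(2, M, Add(8, M)))
Pow(Function('D')(Function('k')(-2)), 2) = Pow(Mul(2, 3, Add(8, 3)), 2) = Pow(Mul(2, 3, 11), 2) = Pow(66, 2) = 4356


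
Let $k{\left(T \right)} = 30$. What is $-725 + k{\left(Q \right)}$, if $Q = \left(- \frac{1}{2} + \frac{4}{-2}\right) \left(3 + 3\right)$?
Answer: $-695$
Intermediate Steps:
$Q = -15$ ($Q = \left(\left(-1\right) \frac{1}{2} + 4 \left(- \frac{1}{2}\right)\right) 6 = \left(- \frac{1}{2} - 2\right) 6 = \left(- \frac{5}{2}\right) 6 = -15$)
$-725 + k{\left(Q \right)} = -725 + 30 = -695$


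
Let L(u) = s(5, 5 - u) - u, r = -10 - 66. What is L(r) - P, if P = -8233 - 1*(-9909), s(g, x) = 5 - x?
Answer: -1676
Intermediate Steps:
r = -76
P = 1676 (P = -8233 + 9909 = 1676)
L(u) = 0 (L(u) = (5 - (5 - u)) - u = (5 + (-5 + u)) - u = u - u = 0)
L(r) - P = 0 - 1*1676 = 0 - 1676 = -1676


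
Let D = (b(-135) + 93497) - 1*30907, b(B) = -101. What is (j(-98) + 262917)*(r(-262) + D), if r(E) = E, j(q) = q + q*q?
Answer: 16952066021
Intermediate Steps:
j(q) = q + q**2
D = 62489 (D = (-101 + 93497) - 1*30907 = 93396 - 30907 = 62489)
(j(-98) + 262917)*(r(-262) + D) = (-98*(1 - 98) + 262917)*(-262 + 62489) = (-98*(-97) + 262917)*62227 = (9506 + 262917)*62227 = 272423*62227 = 16952066021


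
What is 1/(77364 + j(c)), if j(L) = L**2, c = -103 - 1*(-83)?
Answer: 1/77764 ≈ 1.2859e-5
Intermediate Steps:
c = -20 (c = -103 + 83 = -20)
1/(77364 + j(c)) = 1/(77364 + (-20)**2) = 1/(77364 + 400) = 1/77764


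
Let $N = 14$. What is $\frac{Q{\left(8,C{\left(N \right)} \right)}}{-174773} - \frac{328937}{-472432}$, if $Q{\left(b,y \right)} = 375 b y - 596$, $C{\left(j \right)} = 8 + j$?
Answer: $\frac{26590363773}{82568357936} \approx 0.32204$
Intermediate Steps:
$Q{\left(b,y \right)} = -596 + 375 b y$ ($Q{\left(b,y \right)} = 375 b y - 596 = -596 + 375 b y$)
$\frac{Q{\left(8,C{\left(N \right)} \right)}}{-174773} - \frac{328937}{-472432} = \frac{-596 + 375 \cdot 8 \left(8 + 14\right)}{-174773} - \frac{328937}{-472432} = \left(-596 + 375 \cdot 8 \cdot 22\right) \left(- \frac{1}{174773}\right) - - \frac{328937}{472432} = \left(-596 + 66000\right) \left(- \frac{1}{174773}\right) + \frac{328937}{472432} = 65404 \left(- \frac{1}{174773}\right) + \frac{328937}{472432} = - \frac{65404}{174773} + \frac{328937}{472432} = \frac{26590363773}{82568357936}$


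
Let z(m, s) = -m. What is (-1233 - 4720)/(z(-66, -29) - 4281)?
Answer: 5953/4215 ≈ 1.4123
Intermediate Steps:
(-1233 - 4720)/(z(-66, -29) - 4281) = (-1233 - 4720)/(-1*(-66) - 4281) = -5953/(66 - 4281) = -5953/(-4215) = -5953*(-1/4215) = 5953/4215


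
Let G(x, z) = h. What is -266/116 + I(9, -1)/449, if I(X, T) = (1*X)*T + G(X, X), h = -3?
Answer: -60413/26042 ≈ -2.3198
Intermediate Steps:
G(x, z) = -3
I(X, T) = -3 + T*X (I(X, T) = (1*X)*T - 3 = X*T - 3 = T*X - 3 = -3 + T*X)
-266/116 + I(9, -1)/449 = -266/116 + (-3 - 1*9)/449 = -266*1/116 + (-3 - 9)*(1/449) = -133/58 - 12*1/449 = -133/58 - 12/449 = -60413/26042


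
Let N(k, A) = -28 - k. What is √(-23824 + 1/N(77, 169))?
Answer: I*√262659705/105 ≈ 154.35*I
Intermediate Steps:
√(-23824 + 1/N(77, 169)) = √(-23824 + 1/(-28 - 1*77)) = √(-23824 + 1/(-28 - 77)) = √(-23824 + 1/(-105)) = √(-23824 - 1/105) = √(-2501521/105) = I*√262659705/105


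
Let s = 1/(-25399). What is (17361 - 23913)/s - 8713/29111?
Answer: 4844485164815/29111 ≈ 1.6641e+8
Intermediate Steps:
s = -1/25399 ≈ -3.9372e-5
(17361 - 23913)/s - 8713/29111 = (17361 - 23913)/(-1/25399) - 8713/29111 = -6552*(-25399) - 8713*1/29111 = 166414248 - 8713/29111 = 4844485164815/29111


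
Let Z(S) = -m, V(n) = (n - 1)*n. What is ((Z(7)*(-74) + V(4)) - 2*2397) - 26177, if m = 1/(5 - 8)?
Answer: -92951/3 ≈ -30984.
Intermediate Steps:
V(n) = n*(-1 + n) (V(n) = (-1 + n)*n = n*(-1 + n))
m = -⅓ (m = 1/(-3) = -⅓ ≈ -0.33333)
Z(S) = ⅓ (Z(S) = -1*(-⅓) = ⅓)
((Z(7)*(-74) + V(4)) - 2*2397) - 26177 = (((⅓)*(-74) + 4*(-1 + 4)) - 2*2397) - 26177 = ((-74/3 + 4*3) - 4794) - 26177 = ((-74/3 + 12) - 4794) - 26177 = (-38/3 - 4794) - 26177 = -14420/3 - 26177 = -92951/3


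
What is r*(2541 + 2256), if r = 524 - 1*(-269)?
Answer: 3804021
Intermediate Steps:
r = 793 (r = 524 + 269 = 793)
r*(2541 + 2256) = 793*(2541 + 2256) = 793*4797 = 3804021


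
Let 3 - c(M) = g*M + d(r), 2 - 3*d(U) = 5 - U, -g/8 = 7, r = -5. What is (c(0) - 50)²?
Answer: 17689/9 ≈ 1965.4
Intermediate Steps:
g = -56 (g = -8*7 = -56)
d(U) = -1 + U/3 (d(U) = ⅔ - (5 - U)/3 = ⅔ + (-5/3 + U/3) = -1 + U/3)
c(M) = 17/3 + 56*M (c(M) = 3 - (-56*M + (-1 + (⅓)*(-5))) = 3 - (-56*M + (-1 - 5/3)) = 3 - (-56*M - 8/3) = 3 - (-8/3 - 56*M) = 3 + (8/3 + 56*M) = 17/3 + 56*M)
(c(0) - 50)² = ((17/3 + 56*0) - 50)² = ((17/3 + 0) - 50)² = (17/3 - 50)² = (-133/3)² = 17689/9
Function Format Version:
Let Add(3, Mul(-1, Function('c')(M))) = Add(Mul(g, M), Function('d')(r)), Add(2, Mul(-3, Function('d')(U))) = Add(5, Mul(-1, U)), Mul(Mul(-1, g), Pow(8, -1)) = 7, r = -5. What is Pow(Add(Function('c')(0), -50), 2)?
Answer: Rational(17689, 9) ≈ 1965.4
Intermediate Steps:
g = -56 (g = Mul(-8, 7) = -56)
Function('d')(U) = Add(-1, Mul(Rational(1, 3), U)) (Function('d')(U) = Add(Rational(2, 3), Mul(Rational(-1, 3), Add(5, Mul(-1, U)))) = Add(Rational(2, 3), Add(Rational(-5, 3), Mul(Rational(1, 3), U))) = Add(-1, Mul(Rational(1, 3), U)))
Function('c')(M) = Add(Rational(17, 3), Mul(56, M)) (Function('c')(M) = Add(3, Mul(-1, Add(Mul(-56, M), Add(-1, Mul(Rational(1, 3), -5))))) = Add(3, Mul(-1, Add(Mul(-56, M), Add(-1, Rational(-5, 3))))) = Add(3, Mul(-1, Add(Mul(-56, M), Rational(-8, 3)))) = Add(3, Mul(-1, Add(Rational(-8, 3), Mul(-56, M)))) = Add(3, Add(Rational(8, 3), Mul(56, M))) = Add(Rational(17, 3), Mul(56, M)))
Pow(Add(Function('c')(0), -50), 2) = Pow(Add(Add(Rational(17, 3), Mul(56, 0)), -50), 2) = Pow(Add(Add(Rational(17, 3), 0), -50), 2) = Pow(Add(Rational(17, 3), -50), 2) = Pow(Rational(-133, 3), 2) = Rational(17689, 9)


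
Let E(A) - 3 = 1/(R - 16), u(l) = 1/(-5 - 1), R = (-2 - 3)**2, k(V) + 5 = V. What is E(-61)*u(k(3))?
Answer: -14/27 ≈ -0.51852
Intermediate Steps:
k(V) = -5 + V
R = 25 (R = (-5)**2 = 25)
u(l) = -1/6 (u(l) = 1/(-6) = -1/6)
E(A) = 28/9 (E(A) = 3 + 1/(25 - 16) = 3 + 1/9 = 28/9)
E(-61)*u(k(3)) = (28/9)*(-1/6) = -14/27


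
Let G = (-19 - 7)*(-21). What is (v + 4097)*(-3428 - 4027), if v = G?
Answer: -34613565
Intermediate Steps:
G = 546 (G = -26*(-21) = 546)
v = 546
(v + 4097)*(-3428 - 4027) = (546 + 4097)*(-3428 - 4027) = 4643*(-7455) = -34613565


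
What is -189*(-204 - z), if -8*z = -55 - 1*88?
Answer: 335475/8 ≈ 41934.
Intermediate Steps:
z = 143/8 (z = -(-55 - 1*88)/8 = -(-55 - 88)/8 = -⅛*(-143) = 143/8 ≈ 17.875)
-189*(-204 - z) = -189*(-204 - 1*143/8) = -189*(-204 - 143/8) = -189*(-1775/8) = 335475/8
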